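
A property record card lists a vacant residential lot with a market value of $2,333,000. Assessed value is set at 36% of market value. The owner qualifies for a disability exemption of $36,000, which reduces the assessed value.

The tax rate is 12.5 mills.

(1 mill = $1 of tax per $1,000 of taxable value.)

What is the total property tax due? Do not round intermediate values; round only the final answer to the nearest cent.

Assessed value = $2,333,000 × 0.36 = $839,880
Taxable value = $839,880 − $36,000 = $803,880
Tax = $803,880 × 0.0125 = $10,048.5

$10,048.50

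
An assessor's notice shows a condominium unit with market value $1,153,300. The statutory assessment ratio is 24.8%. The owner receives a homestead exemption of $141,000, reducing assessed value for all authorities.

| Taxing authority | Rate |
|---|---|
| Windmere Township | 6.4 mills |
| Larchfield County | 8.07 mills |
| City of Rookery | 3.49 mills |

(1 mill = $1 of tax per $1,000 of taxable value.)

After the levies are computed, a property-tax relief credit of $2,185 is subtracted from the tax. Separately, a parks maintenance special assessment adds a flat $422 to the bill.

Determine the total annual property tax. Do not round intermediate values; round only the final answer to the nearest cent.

Assessed value = $1,153,300 × 0.248 = $286,018.4
Taxable value = $286,018.4 − $141,000 = $145,018.4
Windmere Township: $145,018.4 × 0.0064 = $928.11776
Larchfield County: $145,018.4 × 0.00807 = $1,170.298488
City of Rookery: $145,018.4 × 0.00349 = $506.114216
Levies subtotal = $2,604.530464
After credit = $2,604.530464 − $2,185 = $419.530464
Total = $419.530464 + $422 = $841.530464

$841.53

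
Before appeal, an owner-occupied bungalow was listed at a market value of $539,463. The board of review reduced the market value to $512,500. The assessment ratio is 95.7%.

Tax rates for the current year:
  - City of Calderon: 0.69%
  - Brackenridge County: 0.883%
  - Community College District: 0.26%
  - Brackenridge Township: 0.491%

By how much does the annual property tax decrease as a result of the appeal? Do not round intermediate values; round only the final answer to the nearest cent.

Old assessed value = $539,463 × 0.957 = $516,266.091
New assessed value = $512,500 × 0.957 = $490,462.5
Combined rate = 0.0069 + 0.00883 + 0.0026 + 0.00491 = 0.02324
Old tax = $516,266.091 × 0.02324 = $11,998.02395484
New tax = $490,462.5 × 0.02324 = $11,398.3485
Reduction = $11,998.02395484 − $11,398.3485 = $599.67545484

$599.68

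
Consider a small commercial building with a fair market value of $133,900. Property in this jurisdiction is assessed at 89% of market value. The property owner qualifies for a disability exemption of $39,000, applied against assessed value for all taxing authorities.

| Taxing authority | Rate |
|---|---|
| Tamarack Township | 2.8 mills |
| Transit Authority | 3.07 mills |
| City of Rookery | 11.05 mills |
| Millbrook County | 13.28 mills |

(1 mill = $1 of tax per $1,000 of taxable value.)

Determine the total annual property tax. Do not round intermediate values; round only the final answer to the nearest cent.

$2,421.16

Assessed value = $133,900 × 0.89 = $119,171
Taxable value = $119,171 − $39,000 = $80,171
Tamarack Township: $80,171 × 0.0028 = $224.4788
Transit Authority: $80,171 × 0.00307 = $246.12497
City of Rookery: $80,171 × 0.01105 = $885.88955
Millbrook County: $80,171 × 0.01328 = $1,064.67088
Total = $224.4788 + $246.12497 + $885.88955 + $1,064.67088 = $2,421.1642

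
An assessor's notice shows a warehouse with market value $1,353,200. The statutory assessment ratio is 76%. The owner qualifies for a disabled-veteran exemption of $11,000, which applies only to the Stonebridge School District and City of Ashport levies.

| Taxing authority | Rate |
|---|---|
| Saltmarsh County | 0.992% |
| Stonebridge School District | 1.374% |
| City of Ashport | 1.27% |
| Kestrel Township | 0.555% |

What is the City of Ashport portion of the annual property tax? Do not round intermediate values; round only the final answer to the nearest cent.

$12,921.39

Assessed value = $1,353,200 × 0.76 = $1,028,432
City of Ashport taxable value = $1,028,432 − $11,000 = $1,017,432
City of Ashport levy = $1,017,432 × 0.0127 = $12,921.3864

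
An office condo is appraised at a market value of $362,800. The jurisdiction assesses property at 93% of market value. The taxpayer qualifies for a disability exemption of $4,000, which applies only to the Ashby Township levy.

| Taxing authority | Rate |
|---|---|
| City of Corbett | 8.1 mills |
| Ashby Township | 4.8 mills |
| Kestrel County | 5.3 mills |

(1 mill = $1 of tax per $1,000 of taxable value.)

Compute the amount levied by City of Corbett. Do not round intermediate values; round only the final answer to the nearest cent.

Assessed value = $362,800 × 0.93 = $337,404
City of Corbett taxable value = $337,404 (exemption does not apply)
City of Corbett levy = $337,404 × 0.0081 = $2,732.9724

$2,732.97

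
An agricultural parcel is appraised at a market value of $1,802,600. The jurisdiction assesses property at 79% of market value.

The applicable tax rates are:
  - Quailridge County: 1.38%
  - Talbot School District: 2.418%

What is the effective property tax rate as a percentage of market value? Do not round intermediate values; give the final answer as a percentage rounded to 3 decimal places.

Assessed value = $1,802,600 × 0.79 = $1,424,054
Quailridge County: $1,424,054 × 0.0138 = $19,651.9452
Talbot School District: $1,424,054 × 0.02418 = $34,433.62572
Total tax = $54,085.57092
Effective rate = $54,085.57092 ÷ $1,802,600 = 3.000% of market value

3.000%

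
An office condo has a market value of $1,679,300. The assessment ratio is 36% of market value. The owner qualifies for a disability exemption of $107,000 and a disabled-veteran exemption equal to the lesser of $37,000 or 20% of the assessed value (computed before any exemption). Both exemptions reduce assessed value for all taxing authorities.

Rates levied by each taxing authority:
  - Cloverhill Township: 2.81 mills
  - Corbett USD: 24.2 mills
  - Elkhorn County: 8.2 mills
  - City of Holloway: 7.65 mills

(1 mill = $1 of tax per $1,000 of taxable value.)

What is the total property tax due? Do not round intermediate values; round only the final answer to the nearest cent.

Assessed value = $1,679,300 × 0.36 = $604,548
Disabled-veteran exemption = min($37,000, 20% × $604,548) = min($37,000, $120,909.6) = $37,000 (dollar cap binds)
Taxable value = $604,548 − $107,000 − $37,000 = $460,548
Cloverhill Township: $460,548 × 0.00281 = $1,294.13988
Corbett USD: $460,548 × 0.0242 = $11,145.2616
Elkhorn County: $460,548 × 0.0082 = $3,776.4936
City of Holloway: $460,548 × 0.00765 = $3,523.1922
Total = $19,739.08728

$19,739.09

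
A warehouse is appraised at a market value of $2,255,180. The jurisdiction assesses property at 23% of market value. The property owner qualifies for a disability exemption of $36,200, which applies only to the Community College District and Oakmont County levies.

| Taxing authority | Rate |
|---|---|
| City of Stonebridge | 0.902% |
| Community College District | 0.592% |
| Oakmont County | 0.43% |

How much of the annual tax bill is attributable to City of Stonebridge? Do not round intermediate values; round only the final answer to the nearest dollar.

$4,679

Assessed value = $2,255,180 × 0.23 = $518,691.4
City of Stonebridge taxable value = $518,691.4 (exemption does not apply)
City of Stonebridge levy = $518,691.4 × 0.00902 = $4,678.596428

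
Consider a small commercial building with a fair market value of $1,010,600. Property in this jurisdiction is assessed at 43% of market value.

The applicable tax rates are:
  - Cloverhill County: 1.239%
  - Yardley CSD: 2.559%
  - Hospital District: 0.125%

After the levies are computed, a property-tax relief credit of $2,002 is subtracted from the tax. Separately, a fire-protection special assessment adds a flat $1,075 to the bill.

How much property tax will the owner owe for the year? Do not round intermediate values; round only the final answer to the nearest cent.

$16,120.71

Assessed value = $1,010,600 × 0.43 = $434,558
Cloverhill County: $434,558 × 0.01239 = $5,384.17362
Yardley CSD: $434,558 × 0.02559 = $11,120.33922
Hospital District: $434,558 × 0.00125 = $543.1975
Levies subtotal = $17,047.71034
After credit = $17,047.71034 − $2,002 = $15,045.71034
Total = $15,045.71034 + $1,075 = $16,120.71034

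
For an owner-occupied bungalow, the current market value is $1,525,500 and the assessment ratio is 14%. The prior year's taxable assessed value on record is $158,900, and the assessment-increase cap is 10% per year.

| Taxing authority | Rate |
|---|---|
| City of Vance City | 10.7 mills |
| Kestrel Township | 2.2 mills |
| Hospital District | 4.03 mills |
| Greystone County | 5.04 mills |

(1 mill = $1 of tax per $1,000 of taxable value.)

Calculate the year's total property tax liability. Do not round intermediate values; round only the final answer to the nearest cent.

Uncapped assessed value = $1,525,500 × 0.14 = $213,570
Cap limit = $158,900 × 1.1 = $174,790
Taxable assessed value = min($213,570, $174,790) = $174,790 (cap binds)
City of Vance City: $174,790 × 0.0107 = $1,870.253
Kestrel Township: $174,790 × 0.0022 = $384.538
Hospital District: $174,790 × 0.00403 = $704.4037
Greystone County: $174,790 × 0.00504 = $880.9416
Total = $3,840.1363

$3,840.14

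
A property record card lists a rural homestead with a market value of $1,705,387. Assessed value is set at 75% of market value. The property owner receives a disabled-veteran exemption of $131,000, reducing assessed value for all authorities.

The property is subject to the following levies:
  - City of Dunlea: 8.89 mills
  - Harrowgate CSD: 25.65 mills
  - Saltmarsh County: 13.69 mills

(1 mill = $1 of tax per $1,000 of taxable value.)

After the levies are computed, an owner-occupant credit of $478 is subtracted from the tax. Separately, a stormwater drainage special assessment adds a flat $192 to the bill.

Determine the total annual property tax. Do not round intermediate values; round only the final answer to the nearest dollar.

$55,084

Assessed value = $1,705,387 × 0.75 = $1,279,040.25
Taxable value = $1,279,040.25 − $131,000 = $1,148,040.25
City of Dunlea: $1,148,040.25 × 0.00889 = $10,206.0778225
Harrowgate CSD: $1,148,040.25 × 0.02565 = $29,447.2324125
Saltmarsh County: $1,148,040.25 × 0.01369 = $15,716.6710225
Levies subtotal = $55,369.9812575
After credit = $55,369.9812575 − $478 = $54,891.9812575
Total = $54,891.9812575 + $192 = $55,083.9812575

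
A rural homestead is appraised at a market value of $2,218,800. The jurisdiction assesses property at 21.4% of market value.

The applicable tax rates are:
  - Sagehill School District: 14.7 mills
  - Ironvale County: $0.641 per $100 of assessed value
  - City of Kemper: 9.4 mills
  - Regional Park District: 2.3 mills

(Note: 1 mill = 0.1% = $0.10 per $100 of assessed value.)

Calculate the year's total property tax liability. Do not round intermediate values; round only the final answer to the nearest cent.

Assessed value = $2,218,800 × 0.214 = $474,823.2
Sagehill School District: $474,823.2 × 0.0147 = $6,979.90104
Ironvale County: $474,823.2 × 0.00641 = $3,043.616712
City of Kemper: $474,823.2 × 0.0094 = $4,463.33808
Regional Park District: $474,823.2 × 0.0023 = $1,092.09336
Total = $15,578.949192

$15,578.95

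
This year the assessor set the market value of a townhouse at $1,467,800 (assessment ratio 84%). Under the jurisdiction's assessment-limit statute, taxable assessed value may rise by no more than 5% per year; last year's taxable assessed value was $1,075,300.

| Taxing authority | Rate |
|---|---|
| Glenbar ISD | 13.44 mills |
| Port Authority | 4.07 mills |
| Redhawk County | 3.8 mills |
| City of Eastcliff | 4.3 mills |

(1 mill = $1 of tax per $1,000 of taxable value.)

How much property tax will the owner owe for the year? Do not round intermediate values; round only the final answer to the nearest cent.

$28,915.35

Uncapped assessed value = $1,467,800 × 0.84 = $1,232,952
Cap limit = $1,075,300 × 1.05 = $1,129,065
Taxable assessed value = min($1,232,952, $1,129,065) = $1,129,065 (cap binds)
Glenbar ISD: $1,129,065 × 0.01344 = $15,174.6336
Port Authority: $1,129,065 × 0.00407 = $4,595.29455
Redhawk County: $1,129,065 × 0.0038 = $4,290.447
City of Eastcliff: $1,129,065 × 0.0043 = $4,854.9795
Total = $28,915.35465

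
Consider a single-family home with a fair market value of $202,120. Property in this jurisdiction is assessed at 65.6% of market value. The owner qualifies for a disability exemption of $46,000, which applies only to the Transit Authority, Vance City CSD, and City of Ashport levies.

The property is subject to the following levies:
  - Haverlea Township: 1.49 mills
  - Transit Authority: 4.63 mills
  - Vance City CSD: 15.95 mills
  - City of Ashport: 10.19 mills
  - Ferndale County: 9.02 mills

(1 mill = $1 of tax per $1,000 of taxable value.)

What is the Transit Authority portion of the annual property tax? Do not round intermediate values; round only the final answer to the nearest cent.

Assessed value = $202,120 × 0.656 = $132,590.72
Transit Authority taxable value = $132,590.72 − $46,000 = $86,590.72
Transit Authority levy = $86,590.72 × 0.00463 = $400.9150336

$400.92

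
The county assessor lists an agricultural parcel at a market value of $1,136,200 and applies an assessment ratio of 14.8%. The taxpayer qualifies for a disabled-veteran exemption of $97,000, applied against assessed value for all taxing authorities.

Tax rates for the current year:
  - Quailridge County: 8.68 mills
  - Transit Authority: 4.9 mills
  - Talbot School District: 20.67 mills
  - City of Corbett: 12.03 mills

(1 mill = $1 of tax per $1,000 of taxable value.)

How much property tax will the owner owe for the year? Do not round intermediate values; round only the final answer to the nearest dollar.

Assessed value = $1,136,200 × 0.148 = $168,157.6
Taxable value = $168,157.6 − $97,000 = $71,157.6
Quailridge County: $71,157.6 × 0.00868 = $617.647968
Transit Authority: $71,157.6 × 0.0049 = $348.67224
Talbot School District: $71,157.6 × 0.02067 = $1,470.827592
City of Corbett: $71,157.6 × 0.01203 = $856.025928
Total = $617.647968 + $348.67224 + $1,470.827592 + $856.025928 = $3,293.173728

$3,293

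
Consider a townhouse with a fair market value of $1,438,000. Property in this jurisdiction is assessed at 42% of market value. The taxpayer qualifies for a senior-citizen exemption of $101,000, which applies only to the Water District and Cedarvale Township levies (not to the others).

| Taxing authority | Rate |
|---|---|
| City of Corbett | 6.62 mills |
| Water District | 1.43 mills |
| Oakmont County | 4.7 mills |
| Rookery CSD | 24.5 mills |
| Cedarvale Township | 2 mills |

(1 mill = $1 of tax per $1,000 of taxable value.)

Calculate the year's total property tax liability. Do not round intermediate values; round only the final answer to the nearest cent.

Assessed value = $1,438,000 × 0.42 = $603,960
City of Corbett: $603,960 × 0.00662 = $3,998.2152
Water District: ($603,960 − $101,000) × 0.00143 = $502,960 × 0.00143 = $719.2328
Oakmont County: $603,960 × 0.0047 = $2,838.612
Rookery CSD: $603,960 × 0.0245 = $14,797.02
Cedarvale Township: ($603,960 − $101,000) × 0.002 = $502,960 × 0.002 = $1,005.92
Total = $23,359

$23,359.00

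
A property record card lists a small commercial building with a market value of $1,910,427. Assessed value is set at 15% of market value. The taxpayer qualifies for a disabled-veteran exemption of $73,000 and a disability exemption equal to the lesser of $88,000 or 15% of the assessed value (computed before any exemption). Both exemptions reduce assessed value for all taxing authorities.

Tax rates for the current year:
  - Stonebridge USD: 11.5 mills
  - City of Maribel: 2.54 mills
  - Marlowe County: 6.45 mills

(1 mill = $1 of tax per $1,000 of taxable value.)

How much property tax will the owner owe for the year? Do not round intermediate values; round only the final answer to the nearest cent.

Assessed value = $1,910,427 × 0.15 = $286,564.05
Disability exemption = min($88,000, 15% × $286,564.05) = min($88,000, $42,984.6075) = $42,984.6075 (percentage binds)
Taxable value = $286,564.05 − $73,000 − $42,984.6075 = $170,579.4425
Stonebridge USD: $170,579.4425 × 0.0115 = $1,961.66358875
City of Maribel: $170,579.4425 × 0.00254 = $433.27178395
Marlowe County: $170,579.4425 × 0.00645 = $1,100.237404125
Total = $3,495.172776825

$3,495.17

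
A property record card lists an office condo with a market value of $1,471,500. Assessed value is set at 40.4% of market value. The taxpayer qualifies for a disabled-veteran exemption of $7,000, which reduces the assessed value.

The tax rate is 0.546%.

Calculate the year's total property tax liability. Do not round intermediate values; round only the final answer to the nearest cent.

$3,207.67

Assessed value = $1,471,500 × 0.404 = $594,486
Taxable value = $594,486 − $7,000 = $587,486
Tax = $587,486 × 0.00546 = $3,207.67356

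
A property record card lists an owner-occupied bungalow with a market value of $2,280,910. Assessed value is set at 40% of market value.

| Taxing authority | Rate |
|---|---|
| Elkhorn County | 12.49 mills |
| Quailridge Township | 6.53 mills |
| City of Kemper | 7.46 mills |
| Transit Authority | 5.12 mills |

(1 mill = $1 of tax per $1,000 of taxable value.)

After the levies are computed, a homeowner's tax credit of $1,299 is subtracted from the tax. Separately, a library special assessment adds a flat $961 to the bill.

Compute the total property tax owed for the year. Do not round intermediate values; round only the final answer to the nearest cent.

$28,492.70

Assessed value = $2,280,910 × 0.4 = $912,364
Elkhorn County: $912,364 × 0.01249 = $11,395.42636
Quailridge Township: $912,364 × 0.00653 = $5,957.73692
City of Kemper: $912,364 × 0.00746 = $6,806.23544
Transit Authority: $912,364 × 0.00512 = $4,671.30368
Levies subtotal = $28,830.7024
After credit = $28,830.7024 − $1,299 = $27,531.7024
Total = $27,531.7024 + $961 = $28,492.7024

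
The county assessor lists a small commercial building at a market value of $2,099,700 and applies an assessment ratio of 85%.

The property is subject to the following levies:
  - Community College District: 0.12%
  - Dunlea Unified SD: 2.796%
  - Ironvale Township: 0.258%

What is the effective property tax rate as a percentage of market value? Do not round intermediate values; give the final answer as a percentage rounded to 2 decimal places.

2.70%

Assessed value = $2,099,700 × 0.85 = $1,784,745
Community College District: $1,784,745 × 0.0012 = $2,141.694
Dunlea Unified SD: $1,784,745 × 0.02796 = $49,901.4702
Ironvale Township: $1,784,745 × 0.00258 = $4,604.6421
Total tax = $56,647.8063
Effective rate = $56,647.8063 ÷ $2,099,700 = 2.70% of market value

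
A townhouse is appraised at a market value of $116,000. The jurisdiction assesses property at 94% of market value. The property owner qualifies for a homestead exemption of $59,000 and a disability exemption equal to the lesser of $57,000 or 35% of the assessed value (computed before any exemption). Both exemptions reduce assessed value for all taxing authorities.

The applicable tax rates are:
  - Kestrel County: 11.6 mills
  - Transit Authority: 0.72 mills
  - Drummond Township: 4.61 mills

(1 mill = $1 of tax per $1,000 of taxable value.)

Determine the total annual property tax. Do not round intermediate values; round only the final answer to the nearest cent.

Assessed value = $116,000 × 0.94 = $109,040
Disability exemption = min($57,000, 35% × $109,040) = min($57,000, $38,164) = $38,164 (percentage binds)
Taxable value = $109,040 − $59,000 − $38,164 = $11,876
Kestrel County: $11,876 × 0.0116 = $137.7616
Transit Authority: $11,876 × 0.00072 = $8.55072
Drummond Township: $11,876 × 0.00461 = $54.74836
Total = $201.06068

$201.06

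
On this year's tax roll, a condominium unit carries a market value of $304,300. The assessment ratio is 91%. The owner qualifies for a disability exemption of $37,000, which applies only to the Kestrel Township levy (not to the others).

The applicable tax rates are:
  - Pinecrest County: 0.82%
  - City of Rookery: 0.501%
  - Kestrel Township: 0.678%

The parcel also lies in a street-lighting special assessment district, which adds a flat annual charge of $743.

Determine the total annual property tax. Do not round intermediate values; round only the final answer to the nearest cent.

Assessed value = $304,300 × 0.91 = $276,913
Pinecrest County: $276,913 × 0.0082 = $2,270.6866
City of Rookery: $276,913 × 0.00501 = $1,387.33413
Kestrel Township: ($276,913 − $37,000) × 0.00678 = $239,913 × 0.00678 = $1,626.61014
Levies subtotal = $5,284.63087
Total = $5,284.63087 + $743 = $6,027.63087

$6,027.63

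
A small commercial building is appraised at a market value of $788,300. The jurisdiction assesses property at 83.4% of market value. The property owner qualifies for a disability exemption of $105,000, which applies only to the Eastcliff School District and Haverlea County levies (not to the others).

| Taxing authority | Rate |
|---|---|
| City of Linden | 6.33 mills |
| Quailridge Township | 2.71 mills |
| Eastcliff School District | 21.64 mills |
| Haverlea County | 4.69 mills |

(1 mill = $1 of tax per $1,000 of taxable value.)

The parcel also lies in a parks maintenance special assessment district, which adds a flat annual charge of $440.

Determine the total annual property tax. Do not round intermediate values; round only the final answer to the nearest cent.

Assessed value = $788,300 × 0.834 = $657,442.2
City of Linden: $657,442.2 × 0.00633 = $4,161.609126
Quailridge Township: $657,442.2 × 0.00271 = $1,781.668362
Eastcliff School District: ($657,442.2 − $105,000) × 0.02164 = $552,442.2 × 0.02164 = $11,954.849208
Haverlea County: ($657,442.2 − $105,000) × 0.00469 = $552,442.2 × 0.00469 = $2,590.953918
Levies subtotal = $20,489.080614
Total = $20,489.080614 + $440 = $20,929.080614

$20,929.08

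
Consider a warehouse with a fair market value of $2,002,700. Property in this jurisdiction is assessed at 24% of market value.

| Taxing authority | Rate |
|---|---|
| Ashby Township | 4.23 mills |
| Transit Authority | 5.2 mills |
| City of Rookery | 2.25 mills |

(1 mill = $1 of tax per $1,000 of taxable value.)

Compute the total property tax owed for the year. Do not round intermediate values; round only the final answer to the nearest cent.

Assessed value = $2,002,700 × 0.24 = $480,648
Ashby Township: $480,648 × 0.00423 = $2,033.14104
Transit Authority: $480,648 × 0.0052 = $2,499.3696
City of Rookery: $480,648 × 0.00225 = $1,081.458
Total = $2,033.14104 + $2,499.3696 + $1,081.458 = $5,613.96864

$5,613.97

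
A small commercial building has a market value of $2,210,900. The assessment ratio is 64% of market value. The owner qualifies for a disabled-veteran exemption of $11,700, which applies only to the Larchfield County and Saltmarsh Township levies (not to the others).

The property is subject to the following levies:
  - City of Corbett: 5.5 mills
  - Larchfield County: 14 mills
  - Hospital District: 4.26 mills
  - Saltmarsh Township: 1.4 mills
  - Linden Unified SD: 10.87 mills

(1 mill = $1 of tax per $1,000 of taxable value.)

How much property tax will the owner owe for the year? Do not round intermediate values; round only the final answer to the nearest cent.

Assessed value = $2,210,900 × 0.64 = $1,414,976
City of Corbett: $1,414,976 × 0.0055 = $7,782.368
Larchfield County: ($1,414,976 − $11,700) × 0.014 = $1,403,276 × 0.014 = $19,645.864
Hospital District: $1,414,976 × 0.00426 = $6,027.79776
Saltmarsh Township: ($1,414,976 − $11,700) × 0.0014 = $1,403,276 × 0.0014 = $1,964.5864
Linden Unified SD: $1,414,976 × 0.01087 = $15,380.78912
Total = $50,801.40528

$50,801.41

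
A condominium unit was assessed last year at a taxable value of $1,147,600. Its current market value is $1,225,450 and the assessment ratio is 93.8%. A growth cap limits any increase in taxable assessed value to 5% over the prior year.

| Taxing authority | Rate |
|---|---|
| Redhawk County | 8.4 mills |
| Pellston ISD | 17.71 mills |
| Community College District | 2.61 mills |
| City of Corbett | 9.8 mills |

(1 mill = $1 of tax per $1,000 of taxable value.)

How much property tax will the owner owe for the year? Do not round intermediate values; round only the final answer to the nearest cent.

$44,277.67

Uncapped assessed value = $1,225,450 × 0.938 = $1,149,472.1
Cap limit = $1,147,600 × 1.05 = $1,204,980
Taxable assessed value = min($1,149,472.1, $1,204,980) = $1,149,472.1 (cap does not bind)
Redhawk County: $1,149,472.1 × 0.0084 = $9,655.56564
Pellston ISD: $1,149,472.1 × 0.01771 = $20,357.150891
Community College District: $1,149,472.1 × 0.00261 = $3,000.122181
City of Corbett: $1,149,472.1 × 0.0098 = $11,264.82658
Total = $44,277.665292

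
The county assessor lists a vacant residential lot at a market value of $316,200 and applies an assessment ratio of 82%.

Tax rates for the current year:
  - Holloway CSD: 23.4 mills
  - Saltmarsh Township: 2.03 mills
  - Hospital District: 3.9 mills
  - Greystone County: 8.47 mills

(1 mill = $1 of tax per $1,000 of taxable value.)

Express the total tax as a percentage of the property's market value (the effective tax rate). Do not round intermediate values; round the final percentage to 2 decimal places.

3.10%

Assessed value = $316,200 × 0.82 = $259,284
Holloway CSD: $259,284 × 0.0234 = $6,067.2456
Saltmarsh Township: $259,284 × 0.00203 = $526.34652
Hospital District: $259,284 × 0.0039 = $1,011.2076
Greystone County: $259,284 × 0.00847 = $2,196.13548
Total tax = $9,800.9352
Effective rate = $9,800.9352 ÷ $316,200 = 3.10% of market value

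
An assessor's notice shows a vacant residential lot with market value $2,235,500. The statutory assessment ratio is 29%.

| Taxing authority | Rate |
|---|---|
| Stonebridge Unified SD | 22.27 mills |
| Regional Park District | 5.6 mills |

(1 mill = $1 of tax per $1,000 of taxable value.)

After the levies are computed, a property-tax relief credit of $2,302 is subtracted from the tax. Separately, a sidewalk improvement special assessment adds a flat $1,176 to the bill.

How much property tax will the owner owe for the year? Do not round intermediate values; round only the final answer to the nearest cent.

Assessed value = $2,235,500 × 0.29 = $648,295
Stonebridge Unified SD: $648,295 × 0.02227 = $14,437.52965
Regional Park District: $648,295 × 0.0056 = $3,630.452
Levies subtotal = $18,067.98165
After credit = $18,067.98165 − $2,302 = $15,765.98165
Total = $15,765.98165 + $1,176 = $16,941.98165

$16,941.98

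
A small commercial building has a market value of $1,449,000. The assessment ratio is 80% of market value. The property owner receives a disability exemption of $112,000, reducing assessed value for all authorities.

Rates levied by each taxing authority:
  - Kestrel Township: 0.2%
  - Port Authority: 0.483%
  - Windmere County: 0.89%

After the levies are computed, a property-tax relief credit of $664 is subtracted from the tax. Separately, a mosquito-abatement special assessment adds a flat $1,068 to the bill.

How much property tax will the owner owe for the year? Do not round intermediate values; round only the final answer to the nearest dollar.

$16,876

Assessed value = $1,449,000 × 0.8 = $1,159,200
Taxable value = $1,159,200 − $112,000 = $1,047,200
Kestrel Township: $1,047,200 × 0.002 = $2,094.4
Port Authority: $1,047,200 × 0.00483 = $5,057.976
Windmere County: $1,047,200 × 0.0089 = $9,320.08
Levies subtotal = $16,472.456
After credit = $16,472.456 − $664 = $15,808.456
Total = $15,808.456 + $1,068 = $16,876.456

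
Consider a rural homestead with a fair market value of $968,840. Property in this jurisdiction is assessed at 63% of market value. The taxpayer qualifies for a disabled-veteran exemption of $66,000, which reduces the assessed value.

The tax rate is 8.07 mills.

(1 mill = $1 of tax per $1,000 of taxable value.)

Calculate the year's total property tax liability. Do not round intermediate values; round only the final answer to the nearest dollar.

$4,393

Assessed value = $968,840 × 0.63 = $610,369.2
Taxable value = $610,369.2 − $66,000 = $544,369.2
Tax = $544,369.2 × 0.00807 = $4,393.059444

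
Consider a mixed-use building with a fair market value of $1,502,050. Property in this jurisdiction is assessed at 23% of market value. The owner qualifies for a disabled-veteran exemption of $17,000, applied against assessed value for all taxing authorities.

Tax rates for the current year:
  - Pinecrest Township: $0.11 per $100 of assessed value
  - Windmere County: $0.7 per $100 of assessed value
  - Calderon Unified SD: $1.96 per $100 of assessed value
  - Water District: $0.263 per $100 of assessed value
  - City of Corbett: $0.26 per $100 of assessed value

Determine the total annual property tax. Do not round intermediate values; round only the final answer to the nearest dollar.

$10,817

Assessed value = $1,502,050 × 0.23 = $345,471.5
Taxable value = $345,471.5 − $17,000 = $328,471.5
Pinecrest Township: $328,471.5 × 0.0011 = $361.31865
Windmere County: $328,471.5 × 0.007 = $2,299.3005
Calderon Unified SD: $328,471.5 × 0.0196 = $6,438.0414
Water District: $328,471.5 × 0.00263 = $863.880045
City of Corbett: $328,471.5 × 0.0026 = $854.0259
Total = $361.31865 + $2,299.3005 + $6,438.0414 + $863.880045 + $854.0259 = $10,816.566495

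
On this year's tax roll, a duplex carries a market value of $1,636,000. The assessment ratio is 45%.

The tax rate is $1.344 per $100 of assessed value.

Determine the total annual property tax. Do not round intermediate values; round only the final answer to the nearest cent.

$9,894.53

Assessed value = $1,636,000 × 0.45 = $736,200
Tax = $736,200 × 0.01344 = $9,894.528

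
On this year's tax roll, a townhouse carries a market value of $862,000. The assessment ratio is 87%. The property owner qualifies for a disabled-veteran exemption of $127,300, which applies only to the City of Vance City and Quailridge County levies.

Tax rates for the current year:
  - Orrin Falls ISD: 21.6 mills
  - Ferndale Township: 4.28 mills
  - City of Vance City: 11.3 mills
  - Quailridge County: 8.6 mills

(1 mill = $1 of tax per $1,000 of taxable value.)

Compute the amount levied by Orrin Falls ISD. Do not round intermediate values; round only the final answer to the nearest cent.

Assessed value = $862,000 × 0.87 = $749,940
Orrin Falls ISD taxable value = $749,940 (exemption does not apply)
Orrin Falls ISD levy = $749,940 × 0.0216 = $16,198.704

$16,198.70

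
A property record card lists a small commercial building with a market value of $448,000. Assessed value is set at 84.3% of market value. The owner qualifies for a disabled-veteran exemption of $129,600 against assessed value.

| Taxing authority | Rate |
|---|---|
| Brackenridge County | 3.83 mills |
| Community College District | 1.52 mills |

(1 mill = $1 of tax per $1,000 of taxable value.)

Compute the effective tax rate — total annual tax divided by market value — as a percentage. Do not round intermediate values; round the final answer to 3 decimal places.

Assessed value = $448,000 × 0.843 = $377,664
Taxable value = $377,664 − $129,600 = $248,064
Brackenridge County: $248,064 × 0.00383 = $950.08512
Community College District: $248,064 × 0.00152 = $377.05728
Total tax = $1,327.1424
Effective rate = $1,327.1424 ÷ $448,000 = 0.296% of market value

0.296%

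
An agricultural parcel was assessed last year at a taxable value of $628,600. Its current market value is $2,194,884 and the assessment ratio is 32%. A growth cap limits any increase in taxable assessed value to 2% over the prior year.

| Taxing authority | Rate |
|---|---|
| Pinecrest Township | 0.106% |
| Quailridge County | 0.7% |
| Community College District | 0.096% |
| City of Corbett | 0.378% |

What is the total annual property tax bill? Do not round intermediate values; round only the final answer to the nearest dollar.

Uncapped assessed value = $2,194,884 × 0.32 = $702,362.88
Cap limit = $628,600 × 1.02 = $641,172
Taxable assessed value = min($702,362.88, $641,172) = $641,172 (cap binds)
Pinecrest Township: $641,172 × 0.00106 = $679.64232
Quailridge County: $641,172 × 0.007 = $4,488.204
Community College District: $641,172 × 0.00096 = $615.52512
City of Corbett: $641,172 × 0.00378 = $2,423.63016
Total = $8,207.0016

$8,207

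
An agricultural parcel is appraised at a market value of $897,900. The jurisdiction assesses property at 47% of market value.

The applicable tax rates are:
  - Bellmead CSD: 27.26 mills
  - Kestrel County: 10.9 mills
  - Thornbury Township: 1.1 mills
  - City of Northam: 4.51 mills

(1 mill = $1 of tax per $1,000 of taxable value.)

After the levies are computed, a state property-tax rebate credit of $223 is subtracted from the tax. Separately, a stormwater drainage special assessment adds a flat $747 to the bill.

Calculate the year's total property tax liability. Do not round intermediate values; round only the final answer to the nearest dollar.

Assessed value = $897,900 × 0.47 = $422,013
Bellmead CSD: $422,013 × 0.02726 = $11,504.07438
Kestrel County: $422,013 × 0.0109 = $4,599.9417
Thornbury Township: $422,013 × 0.0011 = $464.2143
City of Northam: $422,013 × 0.00451 = $1,903.27863
Levies subtotal = $18,471.50901
After credit = $18,471.50901 − $223 = $18,248.50901
Total = $18,248.50901 + $747 = $18,995.50901

$18,996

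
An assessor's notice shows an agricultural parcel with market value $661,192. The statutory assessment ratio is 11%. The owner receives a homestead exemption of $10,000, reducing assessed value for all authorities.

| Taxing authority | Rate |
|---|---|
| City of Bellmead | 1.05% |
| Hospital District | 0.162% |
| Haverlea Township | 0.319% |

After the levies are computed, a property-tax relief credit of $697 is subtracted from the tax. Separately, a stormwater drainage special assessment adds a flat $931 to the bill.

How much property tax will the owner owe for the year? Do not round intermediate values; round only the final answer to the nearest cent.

Assessed value = $661,192 × 0.11 = $72,731.12
Taxable value = $72,731.12 − $10,000 = $62,731.12
City of Bellmead: $62,731.12 × 0.0105 = $658.67676
Hospital District: $62,731.12 × 0.00162 = $101.6244144
Haverlea Township: $62,731.12 × 0.00319 = $200.1122728
Levies subtotal = $960.4134472
After credit = $960.4134472 − $697 = $263.4134472
Total = $263.4134472 + $931 = $1,194.4134472

$1,194.41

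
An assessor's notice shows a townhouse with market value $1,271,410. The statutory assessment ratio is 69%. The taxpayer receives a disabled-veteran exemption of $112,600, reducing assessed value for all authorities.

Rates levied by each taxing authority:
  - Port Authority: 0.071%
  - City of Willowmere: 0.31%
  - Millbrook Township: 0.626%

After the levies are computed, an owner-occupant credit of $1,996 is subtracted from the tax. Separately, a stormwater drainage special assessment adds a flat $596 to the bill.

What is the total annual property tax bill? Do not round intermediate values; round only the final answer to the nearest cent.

$6,300.26

Assessed value = $1,271,410 × 0.69 = $877,272.9
Taxable value = $877,272.9 − $112,600 = $764,672.9
Port Authority: $764,672.9 × 0.00071 = $542.917759
City of Willowmere: $764,672.9 × 0.0031 = $2,370.48599
Millbrook Township: $764,672.9 × 0.00626 = $4,786.852354
Levies subtotal = $7,700.256103
After credit = $7,700.256103 − $1,996 = $5,704.256103
Total = $5,704.256103 + $596 = $6,300.256103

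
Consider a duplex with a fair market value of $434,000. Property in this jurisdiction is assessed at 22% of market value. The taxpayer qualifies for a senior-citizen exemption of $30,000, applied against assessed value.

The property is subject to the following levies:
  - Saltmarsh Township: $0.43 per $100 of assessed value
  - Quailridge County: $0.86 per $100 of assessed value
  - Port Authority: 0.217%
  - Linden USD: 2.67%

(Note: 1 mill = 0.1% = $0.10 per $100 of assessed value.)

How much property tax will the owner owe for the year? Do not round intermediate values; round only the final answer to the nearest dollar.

Assessed value = $434,000 × 0.22 = $95,480
Taxable value = $95,480 − $30,000 = $65,480
Saltmarsh Township: $65,480 × 0.0043 = $281.564
Quailridge County: $65,480 × 0.0086 = $563.128
Port Authority: $65,480 × 0.00217 = $142.0916
Linden USD: $65,480 × 0.0267 = $1,748.316
Total = $2,735.0996

$2,735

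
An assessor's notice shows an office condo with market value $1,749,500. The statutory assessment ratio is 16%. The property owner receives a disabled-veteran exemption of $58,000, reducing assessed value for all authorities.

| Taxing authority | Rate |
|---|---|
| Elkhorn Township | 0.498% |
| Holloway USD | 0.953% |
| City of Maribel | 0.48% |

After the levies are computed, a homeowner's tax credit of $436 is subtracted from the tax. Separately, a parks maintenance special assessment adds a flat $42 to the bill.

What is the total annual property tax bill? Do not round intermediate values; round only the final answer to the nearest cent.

$3,891.28

Assessed value = $1,749,500 × 0.16 = $279,920
Taxable value = $279,920 − $58,000 = $221,920
Elkhorn Township: $221,920 × 0.00498 = $1,105.1616
Holloway USD: $221,920 × 0.00953 = $2,114.8976
City of Maribel: $221,920 × 0.0048 = $1,065.216
Levies subtotal = $4,285.2752
After credit = $4,285.2752 − $436 = $3,849.2752
Total = $3,849.2752 + $42 = $3,891.2752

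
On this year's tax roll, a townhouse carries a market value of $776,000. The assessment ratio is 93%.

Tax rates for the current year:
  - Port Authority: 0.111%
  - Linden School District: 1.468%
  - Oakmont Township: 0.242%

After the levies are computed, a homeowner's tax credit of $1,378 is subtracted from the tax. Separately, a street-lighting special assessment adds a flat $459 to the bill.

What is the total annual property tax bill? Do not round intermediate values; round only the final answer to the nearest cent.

Assessed value = $776,000 × 0.93 = $721,680
Port Authority: $721,680 × 0.00111 = $801.0648
Linden School District: $721,680 × 0.01468 = $10,594.2624
Oakmont Township: $721,680 × 0.00242 = $1,746.4656
Levies subtotal = $13,141.7928
After credit = $13,141.7928 − $1,378 = $11,763.7928
Total = $11,763.7928 + $459 = $12,222.7928

$12,222.79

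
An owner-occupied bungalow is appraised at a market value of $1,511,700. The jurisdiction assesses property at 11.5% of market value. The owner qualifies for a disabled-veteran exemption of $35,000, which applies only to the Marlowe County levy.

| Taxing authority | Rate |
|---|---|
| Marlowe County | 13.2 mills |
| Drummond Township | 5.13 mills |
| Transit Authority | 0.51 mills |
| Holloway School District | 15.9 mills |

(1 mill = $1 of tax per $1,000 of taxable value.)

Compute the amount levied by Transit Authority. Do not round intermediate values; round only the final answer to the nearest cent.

$88.66

Assessed value = $1,511,700 × 0.115 = $173,845.5
Transit Authority taxable value = $173,845.5 (exemption does not apply)
Transit Authority levy = $173,845.5 × 0.00051 = $88.661205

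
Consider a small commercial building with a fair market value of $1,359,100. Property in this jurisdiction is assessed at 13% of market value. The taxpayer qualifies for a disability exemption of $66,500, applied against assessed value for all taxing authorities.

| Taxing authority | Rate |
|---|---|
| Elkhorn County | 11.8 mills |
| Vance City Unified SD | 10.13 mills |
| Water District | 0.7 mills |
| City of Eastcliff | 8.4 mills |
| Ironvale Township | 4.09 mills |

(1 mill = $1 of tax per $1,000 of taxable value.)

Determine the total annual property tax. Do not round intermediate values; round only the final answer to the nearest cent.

$3,869.63

Assessed value = $1,359,100 × 0.13 = $176,683
Taxable value = $176,683 − $66,500 = $110,183
Elkhorn County: $110,183 × 0.0118 = $1,300.1594
Vance City Unified SD: $110,183 × 0.01013 = $1,116.15379
Water District: $110,183 × 0.0007 = $77.1281
City of Eastcliff: $110,183 × 0.0084 = $925.5372
Ironvale Township: $110,183 × 0.00409 = $450.64847
Total = $1,300.1594 + $1,116.15379 + $77.1281 + $925.5372 + $450.64847 = $3,869.62696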